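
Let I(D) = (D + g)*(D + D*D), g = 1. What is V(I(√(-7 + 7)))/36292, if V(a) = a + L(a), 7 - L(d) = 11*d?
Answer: 7/36292 ≈ 0.00019288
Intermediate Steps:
L(d) = 7 - 11*d
I(D) = (1 + D)*(D + D²) (I(D) = (D + 1)*(D + D*D) = (1 + D)*(D + D²))
V(a) = 7 - 10*a (V(a) = a + (7 - 11*a) = 7 - 10*a)
V(I(√(-7 + 7)))/36292 = (7 - 10*√(-7 + 7)*(1 + (√(-7 + 7))² + 2*√(-7 + 7)))/36292 = (7 - 10*√0*(1 + (√0)² + 2*√0))*(1/36292) = (7 - 0*(1 + 0² + 2*0))*(1/36292) = (7 - 0*(1 + 0 + 0))*(1/36292) = (7 - 0)*(1/36292) = (7 - 10*0)*(1/36292) = (7 + 0)*(1/36292) = 7*(1/36292) = 7/36292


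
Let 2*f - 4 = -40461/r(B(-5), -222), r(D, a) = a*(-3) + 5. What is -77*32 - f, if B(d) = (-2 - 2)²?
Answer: -3268911/1342 ≈ -2435.9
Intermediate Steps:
B(d) = 16 (B(d) = (-4)² = 16)
r(D, a) = 5 - 3*a (r(D, a) = -3*a + 5 = 5 - 3*a)
f = -37777/1342 (f = 2 + (-40461/(5 - 3*(-222)))/2 = 2 + (-40461/(5 + 666))/2 = 2 + (-40461/671)/2 = 2 + (-40461*1/671)/2 = 2 + (½)*(-40461/671) = 2 - 40461/1342 = -37777/1342 ≈ -28.150)
-77*32 - f = -77*32 - 1*(-37777/1342) = -2464 + 37777/1342 = -3268911/1342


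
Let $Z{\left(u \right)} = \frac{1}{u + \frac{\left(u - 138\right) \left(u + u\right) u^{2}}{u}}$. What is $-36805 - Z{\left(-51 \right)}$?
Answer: $- \frac{36187743344}{983229} \approx -36805.0$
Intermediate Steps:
$Z{\left(u \right)} = \frac{1}{u + 2 u^{2} \left(-138 + u\right)}$ ($Z{\left(u \right)} = \frac{1}{u + \frac{\left(-138 + u\right) 2 u u^{2}}{u}} = \frac{1}{u + \frac{2 u \left(-138 + u\right) u^{2}}{u}} = \frac{1}{u + \frac{2 u^{3} \left(-138 + u\right)}{u}} = \frac{1}{u + 2 u^{2} \left(-138 + u\right)}$)
$-36805 - Z{\left(-51 \right)} = -36805 - \frac{1}{\left(-51\right) \left(1 - -14076 + 2 \left(-51\right)^{2}\right)} = -36805 - - \frac{1}{51 \left(1 + 14076 + 2 \cdot 2601\right)} = -36805 - - \frac{1}{51 \left(1 + 14076 + 5202\right)} = -36805 - - \frac{1}{51 \cdot 19279} = -36805 - \left(- \frac{1}{51}\right) \frac{1}{19279} = -36805 - - \frac{1}{983229} = -36805 + \frac{1}{983229} = - \frac{36187743344}{983229}$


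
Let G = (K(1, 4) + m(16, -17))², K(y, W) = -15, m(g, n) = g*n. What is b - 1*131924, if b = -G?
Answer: -214293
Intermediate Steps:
G = 82369 (G = (-15 + 16*(-17))² = (-15 - 272)² = (-287)² = 82369)
b = -82369 (b = -1*82369 = -82369)
b - 1*131924 = -82369 - 1*131924 = -82369 - 131924 = -214293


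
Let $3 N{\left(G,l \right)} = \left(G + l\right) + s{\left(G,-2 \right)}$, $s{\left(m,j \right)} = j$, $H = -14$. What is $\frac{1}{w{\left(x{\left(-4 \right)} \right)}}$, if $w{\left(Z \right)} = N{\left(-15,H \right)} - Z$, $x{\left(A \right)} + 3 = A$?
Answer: $- \frac{3}{10} \approx -0.3$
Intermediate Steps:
$x{\left(A \right)} = -3 + A$
$N{\left(G,l \right)} = - \frac{2}{3} + \frac{G}{3} + \frac{l}{3}$ ($N{\left(G,l \right)} = \frac{\left(G + l\right) - 2}{3} = \frac{-2 + G + l}{3} = - \frac{2}{3} + \frac{G}{3} + \frac{l}{3}$)
$w{\left(Z \right)} = - \frac{31}{3} - Z$ ($w{\left(Z \right)} = \left(- \frac{2}{3} + \frac{1}{3} \left(-15\right) + \frac{1}{3} \left(-14\right)\right) - Z = \left(- \frac{2}{3} - 5 - \frac{14}{3}\right) - Z = - \frac{31}{3} - Z$)
$\frac{1}{w{\left(x{\left(-4 \right)} \right)}} = \frac{1}{- \frac{31}{3} - \left(-3 - 4\right)} = \frac{1}{- \frac{31}{3} - -7} = \frac{1}{- \frac{31}{3} + 7} = \frac{1}{- \frac{10}{3}} = - \frac{3}{10}$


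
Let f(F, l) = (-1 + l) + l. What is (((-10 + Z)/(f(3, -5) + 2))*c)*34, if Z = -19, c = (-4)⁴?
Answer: 252416/9 ≈ 28046.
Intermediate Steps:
c = 256
f(F, l) = -1 + 2*l
(((-10 + Z)/(f(3, -5) + 2))*c)*34 = (((-10 - 19)/((-1 + 2*(-5)) + 2))*256)*34 = (-29/((-1 - 10) + 2)*256)*34 = (-29/(-11 + 2)*256)*34 = (-29/(-9)*256)*34 = (-29*(-⅑)*256)*34 = ((29/9)*256)*34 = (7424/9)*34 = 252416/9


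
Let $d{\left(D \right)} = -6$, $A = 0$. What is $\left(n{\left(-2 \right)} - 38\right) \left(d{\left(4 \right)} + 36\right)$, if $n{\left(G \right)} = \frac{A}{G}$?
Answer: $-1140$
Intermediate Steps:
$n{\left(G \right)} = 0$ ($n{\left(G \right)} = \frac{0}{G} = 0$)
$\left(n{\left(-2 \right)} - 38\right) \left(d{\left(4 \right)} + 36\right) = \left(0 - 38\right) \left(-6 + 36\right) = \left(-38\right) 30 = -1140$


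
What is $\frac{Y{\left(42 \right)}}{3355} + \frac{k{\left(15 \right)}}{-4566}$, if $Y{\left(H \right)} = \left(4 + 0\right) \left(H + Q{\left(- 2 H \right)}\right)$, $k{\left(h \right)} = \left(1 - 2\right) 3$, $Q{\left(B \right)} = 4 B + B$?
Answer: $- \frac{2297909}{5106310} \approx -0.45001$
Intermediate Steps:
$Q{\left(B \right)} = 5 B$
$k{\left(h \right)} = -3$ ($k{\left(h \right)} = \left(-1\right) 3 = -3$)
$Y{\left(H \right)} = - 36 H$ ($Y{\left(H \right)} = \left(4 + 0\right) \left(H + 5 \left(- 2 H\right)\right) = 4 \left(H - 10 H\right) = 4 \left(- 9 H\right) = - 36 H$)
$\frac{Y{\left(42 \right)}}{3355} + \frac{k{\left(15 \right)}}{-4566} = \frac{\left(-36\right) 42}{3355} - \frac{3}{-4566} = \left(-1512\right) \frac{1}{3355} - - \frac{1}{1522} = - \frac{1512}{3355} + \frac{1}{1522} = - \frac{2297909}{5106310}$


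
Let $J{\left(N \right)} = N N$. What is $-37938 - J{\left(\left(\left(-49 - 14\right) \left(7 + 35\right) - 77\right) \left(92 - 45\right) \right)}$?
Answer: $-16379174299$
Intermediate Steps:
$J{\left(N \right)} = N^{2}$
$-37938 - J{\left(\left(\left(-49 - 14\right) \left(7 + 35\right) - 77\right) \left(92 - 45\right) \right)} = -37938 - \left(\left(\left(-49 - 14\right) \left(7 + 35\right) - 77\right) \left(92 - 45\right)\right)^{2} = -37938 - \left(\left(\left(-63\right) 42 - 77\right) 47\right)^{2} = -37938 - \left(\left(-2646 - 77\right) 47\right)^{2} = -37938 - \left(\left(-2723\right) 47\right)^{2} = -37938 - \left(-127981\right)^{2} = -37938 - 16379136361 = -16379174299$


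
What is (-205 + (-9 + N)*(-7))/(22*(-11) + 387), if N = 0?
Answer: -142/145 ≈ -0.97931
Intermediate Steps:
(-205 + (-9 + N)*(-7))/(22*(-11) + 387) = (-205 + (-9 + 0)*(-7))/(22*(-11) + 387) = (-205 - 9*(-7))/(-242 + 387) = (-205 + 63)/145 = -142*1/145 = -142/145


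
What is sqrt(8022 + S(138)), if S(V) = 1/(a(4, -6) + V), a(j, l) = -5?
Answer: sqrt(141901291)/133 ≈ 89.566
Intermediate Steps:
S(V) = 1/(-5 + V)
sqrt(8022 + S(138)) = sqrt(8022 + 1/(-5 + 138)) = sqrt(8022 + 1/133) = sqrt(1066927/133) = sqrt(141901291)/133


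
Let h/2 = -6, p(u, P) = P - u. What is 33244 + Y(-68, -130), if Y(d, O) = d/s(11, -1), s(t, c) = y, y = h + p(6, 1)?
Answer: 33248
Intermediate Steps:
h = -12 (h = 2*(-6) = -12)
y = -17 (y = -12 + (1 - 1*6) = -12 + (1 - 6) = -12 - 5 = -17)
s(t, c) = -17
Y(d, O) = -d/17 (Y(d, O) = d/(-17) = d*(-1/17) = -d/17)
33244 + Y(-68, -130) = 33244 - 1/17*(-68) = 33244 + 4 = 33248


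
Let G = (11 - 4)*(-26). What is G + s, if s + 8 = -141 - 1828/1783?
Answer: -592001/1783 ≈ -332.03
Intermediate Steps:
s = -267495/1783 (s = -8 + (-141 - 1828/1783) = -8 - 253231/1783 = -267495/1783 ≈ -150.03)
G = -182 (G = 7*(-26) = -182)
G + s = -182 - 267495/1783 = -592001/1783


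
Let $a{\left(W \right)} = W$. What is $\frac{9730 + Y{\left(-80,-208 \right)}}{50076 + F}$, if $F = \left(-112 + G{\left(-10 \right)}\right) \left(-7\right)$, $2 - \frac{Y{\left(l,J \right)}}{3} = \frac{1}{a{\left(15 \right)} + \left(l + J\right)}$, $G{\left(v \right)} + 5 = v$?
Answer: $\frac{885977}{4637815} \approx 0.19103$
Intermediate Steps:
$G{\left(v \right)} = -5 + v$
$Y{\left(l,J \right)} = 6 - \frac{3}{15 + J + l}$ ($Y{\left(l,J \right)} = 6 - \frac{3}{15 + \left(l + J\right)} = 6 - \frac{3}{15 + \left(J + l\right)} = 6 - \frac{3}{15 + J + l}$)
$F = 889$ ($F = \left(-112 - 15\right) \left(-7\right) = \left(-127\right) \left(-7\right) = 889$)
$\frac{9730 + Y{\left(-80,-208 \right)}}{50076 + F} = \frac{9730 + \frac{3 \left(29 + 2 \left(-208\right) + 2 \left(-80\right)\right)}{15 - 208 - 80}}{50076 + 889} = \frac{9730 + \frac{3 \left(29 - 416 - 160\right)}{-273}}{50965} = \left(9730 + 3 \left(- \frac{1}{273}\right) \left(-547\right)\right) \frac{1}{50965} = \left(9730 + \frac{547}{91}\right) \frac{1}{50965} = \frac{885977}{91} \cdot \frac{1}{50965} = \frac{885977}{4637815}$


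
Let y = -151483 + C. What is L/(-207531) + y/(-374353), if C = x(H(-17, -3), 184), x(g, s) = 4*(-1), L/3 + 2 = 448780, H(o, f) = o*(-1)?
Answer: -22503139205/3699516783 ≈ -6.0827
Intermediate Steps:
H(o, f) = -o
L = 1346334 (L = -6 + 3*448780 = -6 + 1346340 = 1346334)
x(g, s) = -4
C = -4
y = -151487 (y = -151483 - 4 = -151487)
L/(-207531) + y/(-374353) = 1346334/(-207531) - 151487/(-374353) = 1346334*(-1/207531) - 151487*(-1/374353) = -448778/69177 + 21641/53479 = -22503139205/3699516783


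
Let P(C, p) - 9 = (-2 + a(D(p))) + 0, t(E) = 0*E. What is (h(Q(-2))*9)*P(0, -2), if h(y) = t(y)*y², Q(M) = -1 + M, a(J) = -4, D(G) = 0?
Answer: 0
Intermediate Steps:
t(E) = 0
h(y) = 0 (h(y) = 0*y² = 0)
P(C, p) = 3 (P(C, p) = 9 + ((-2 - 4) + 0) = 9 + (-6 + 0) = 9 - 6 = 3)
(h(Q(-2))*9)*P(0, -2) = (0*9)*3 = 0*3 = 0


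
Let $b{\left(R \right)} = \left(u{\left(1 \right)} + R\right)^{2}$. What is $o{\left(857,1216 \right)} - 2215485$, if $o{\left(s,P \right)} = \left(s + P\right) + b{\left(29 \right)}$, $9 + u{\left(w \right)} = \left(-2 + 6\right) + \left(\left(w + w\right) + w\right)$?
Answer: $-2212683$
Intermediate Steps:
$u{\left(w \right)} = -5 + 3 w$ ($u{\left(w \right)} = -9 + \left(\left(-2 + 6\right) + \left(\left(w + w\right) + w\right)\right) = -9 + \left(4 + \left(2 w + w\right)\right) = -9 + \left(4 + 3 w\right) = -5 + 3 w$)
$b{\left(R \right)} = \left(-2 + R\right)^{2}$ ($b{\left(R \right)} = \left(\left(-5 + 3 \cdot 1\right) + R\right)^{2} = \left(\left(-5 + 3\right) + R\right)^{2} = \left(-2 + R\right)^{2}$)
$o{\left(s,P \right)} = 729 + P + s$ ($o{\left(s,P \right)} = \left(s + P\right) + \left(-2 + 29\right)^{2} = \left(P + s\right) + 27^{2} = \left(P + s\right) + 729 = 729 + P + s$)
$o{\left(857,1216 \right)} - 2215485 = \left(729 + 1216 + 857\right) - 2215485 = 2802 - 2215485 = -2212683$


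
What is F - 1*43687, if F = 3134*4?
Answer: -31151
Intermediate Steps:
F = 12536
F - 1*43687 = 12536 - 1*43687 = 12536 - 43687 = -31151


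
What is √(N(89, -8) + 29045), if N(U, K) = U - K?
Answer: 3*√3238 ≈ 170.71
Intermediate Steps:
√(N(89, -8) + 29045) = √((89 - 1*(-8)) + 29045) = √((89 + 8) + 29045) = √(97 + 29045) = √29142 = 3*√3238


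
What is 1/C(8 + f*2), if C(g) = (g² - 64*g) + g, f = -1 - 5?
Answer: 1/268 ≈ 0.0037313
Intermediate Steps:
f = -6
C(g) = g² - 63*g
1/C(8 + f*2) = 1/((8 - 6*2)*(-63 + (8 - 6*2))) = 1/((8 - 12)*(-63 + (8 - 12))) = 1/(-4*(-63 - 4)) = 1/(-4*(-67)) = 1/268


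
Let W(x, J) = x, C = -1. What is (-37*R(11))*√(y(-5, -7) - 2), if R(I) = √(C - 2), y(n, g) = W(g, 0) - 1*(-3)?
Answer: 111*√2 ≈ 156.98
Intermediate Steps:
y(n, g) = 3 + g (y(n, g) = g - 1*(-3) = g + 3 = 3 + g)
R(I) = I*√3 (R(I) = √(-1 - 2) = √(-3) = I*√3)
(-37*R(11))*√(y(-5, -7) - 2) = (-37*I*√3)*√((3 - 7) - 2) = (-37*I*√3)*√(-4 - 2) = (-37*I*√3)*√(-6) = (-37*I*√3)*(I*√6) = 111*√2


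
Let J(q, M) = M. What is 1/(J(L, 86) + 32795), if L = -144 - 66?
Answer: 1/32881 ≈ 3.0413e-5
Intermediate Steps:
L = -210
1/(J(L, 86) + 32795) = 1/(86 + 32795) = 1/32881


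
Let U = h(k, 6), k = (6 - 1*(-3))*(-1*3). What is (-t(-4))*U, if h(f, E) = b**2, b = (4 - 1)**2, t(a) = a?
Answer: 324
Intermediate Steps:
b = 9 (b = 3**2 = 9)
k = -27 (k = (6 + 3)*(-3) = 9*(-3) = -27)
h(f, E) = 81 (h(f, E) = 9**2 = 81)
U = 81
(-t(-4))*U = -1*(-4)*81 = 4*81 = 324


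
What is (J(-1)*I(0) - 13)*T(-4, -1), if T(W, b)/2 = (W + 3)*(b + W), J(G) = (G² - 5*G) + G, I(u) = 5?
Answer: 120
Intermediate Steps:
J(G) = G² - 4*G
T(W, b) = 2*(3 + W)*(W + b) (T(W, b) = 2*((W + 3)*(b + W)) = 2*((3 + W)*(W + b)) = 2*(3 + W)*(W + b))
(J(-1)*I(0) - 13)*T(-4, -1) = (-(-4 - 1)*5 - 13)*(2*(-4)² + 6*(-4) + 6*(-1) + 2*(-4)*(-1)) = (-1*(-5)*5 - 13)*(2*16 - 24 - 6 + 8) = (5*5 - 13)*(32 - 24 - 6 + 8) = (25 - 13)*10 = 12*10 = 120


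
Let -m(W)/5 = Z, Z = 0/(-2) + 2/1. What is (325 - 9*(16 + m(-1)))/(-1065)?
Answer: -271/1065 ≈ -0.25446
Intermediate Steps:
Z = 2 (Z = 0*(-1/2) + 2*1 = 0 + 2 = 2)
m(W) = -10 (m(W) = -5*2 = -10)
(325 - 9*(16 + m(-1)))/(-1065) = (325 - 9*(16 - 10))/(-1065) = (325 - 9*6)*(-1/1065) = (325 - 1*54)*(-1/1065) = (325 - 54)*(-1/1065) = 271*(-1/1065) = -271/1065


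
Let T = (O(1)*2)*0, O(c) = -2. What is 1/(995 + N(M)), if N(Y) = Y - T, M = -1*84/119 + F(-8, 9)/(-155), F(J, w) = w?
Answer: 2635/2619812 ≈ 0.0010058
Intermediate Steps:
T = 0 (T = -2*2*0 = -4*0 = 0)
M = -2013/2635 (M = -1*84/119 + 9/(-155) = -84*1/119 + 9*(-1/155) = -12/17 - 9/155 = -2013/2635 ≈ -0.76395)
N(Y) = Y (N(Y) = Y - 1*0 = Y + 0 = Y)
1/(995 + N(M)) = 1/(995 - 2013/2635) = 1/(2619812/2635) = 2635/2619812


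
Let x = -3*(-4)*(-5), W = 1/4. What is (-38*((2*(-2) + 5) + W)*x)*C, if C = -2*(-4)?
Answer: 22800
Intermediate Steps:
W = ¼ ≈ 0.25000
x = -60 (x = 12*(-5) = -60)
C = 8
(-38*((2*(-2) + 5) + W)*x)*C = -38*((2*(-2) + 5) + ¼)*(-60)*8 = -38*((-4 + 5) + ¼)*(-60)*8 = -38*(1 + ¼)*(-60)*8 = -95*(-60)/2*8 = -38*(-75)*8 = 2850*8 = 22800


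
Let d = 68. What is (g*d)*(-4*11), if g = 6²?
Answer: -107712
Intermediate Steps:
g = 36
(g*d)*(-4*11) = (36*68)*(-4*11) = 2448*(-44) = -107712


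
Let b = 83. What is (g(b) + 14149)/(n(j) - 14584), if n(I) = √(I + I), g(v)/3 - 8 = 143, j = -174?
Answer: -7605556/7596193 - 1043*I*√87/7596193 ≈ -1.0012 - 0.0012807*I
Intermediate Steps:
g(v) = 453 (g(v) = 24 + 3*143 = 24 + 429 = 453)
n(I) = √2*√I (n(I) = √(2*I) = √2*√I)
(g(b) + 14149)/(n(j) - 14584) = (453 + 14149)/(√2*√(-174) - 14584) = 14602/(√2*(I*√174) - 14584) = 14602/(2*I*√87 - 14584) = 14602/(-14584 + 2*I*√87)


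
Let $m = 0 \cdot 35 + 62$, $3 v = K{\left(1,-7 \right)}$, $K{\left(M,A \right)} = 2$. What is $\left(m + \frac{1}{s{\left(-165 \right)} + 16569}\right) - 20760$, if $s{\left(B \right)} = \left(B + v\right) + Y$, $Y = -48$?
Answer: $- \frac{1015650857}{49070} \approx -20698.0$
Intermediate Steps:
$v = \frac{2}{3}$ ($v = \frac{1}{3} \cdot 2 = \frac{2}{3} \approx 0.66667$)
$m = 62$ ($m = 0 + 62 = 62$)
$s{\left(B \right)} = - \frac{142}{3} + B$ ($s{\left(B \right)} = \left(B + \frac{2}{3}\right) - 48 = \left(\frac{2}{3} + B\right) - 48 = - \frac{142}{3} + B$)
$\left(m + \frac{1}{s{\left(-165 \right)} + 16569}\right) - 20760 = \left(62 + \frac{1}{\left(- \frac{142}{3} - 165\right) + 16569}\right) - 20760 = \left(62 + \frac{1}{- \frac{637}{3} + 16569}\right) - 20760 = \left(62 + \frac{1}{\frac{49070}{3}}\right) - 20760 = \left(62 + \frac{3}{49070}\right) - 20760 = \frac{3042343}{49070} - 20760 = - \frac{1015650857}{49070}$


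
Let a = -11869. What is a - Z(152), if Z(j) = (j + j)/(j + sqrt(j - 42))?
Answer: -136480997/11497 + 152*sqrt(110)/11497 ≈ -11871.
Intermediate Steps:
Z(j) = 2*j/(j + sqrt(-42 + j)) (Z(j) = (2*j)/(j + sqrt(-42 + j)) = 2*j/(j + sqrt(-42 + j)))
a - Z(152) = -11869 - 2*152/(152 + sqrt(-42 + 152)) = -11869 - 2*152/(152 + sqrt(110)) = -11869 - 304/(152 + sqrt(110))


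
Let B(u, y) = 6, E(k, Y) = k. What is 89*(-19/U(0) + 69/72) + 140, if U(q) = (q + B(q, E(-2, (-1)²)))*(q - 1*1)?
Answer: 4057/8 ≈ 507.13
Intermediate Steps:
U(q) = (-1 + q)*(6 + q) (U(q) = (q + 6)*(q - 1*1) = (6 + q)*(q - 1) = (6 + q)*(-1 + q) = (-1 + q)*(6 + q))
89*(-19/U(0) + 69/72) + 140 = 89*(-19/(-6 + 0² + 5*0) + 69/72) + 140 = 89*(-19/(-6 + 0 + 0) + 69*(1/72)) + 140 = 89*(-19/(-6) + 23/24) + 140 = 89*(-19*(-⅙) + 23/24) + 140 = 89*(19/6 + 23/24) + 140 = 89*(33/8) + 140 = 2937/8 + 140 = 4057/8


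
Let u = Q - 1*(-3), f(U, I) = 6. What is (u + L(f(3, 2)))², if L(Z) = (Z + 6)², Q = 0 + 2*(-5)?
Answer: 18769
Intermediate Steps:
Q = -10 (Q = 0 - 10 = -10)
L(Z) = (6 + Z)²
u = -7 (u = -10 - 1*(-3) = -10 + 3 = -7)
(u + L(f(3, 2)))² = (-7 + (6 + 6)²)² = (-7 + 12²)² = (-7 + 144)² = 137² = 18769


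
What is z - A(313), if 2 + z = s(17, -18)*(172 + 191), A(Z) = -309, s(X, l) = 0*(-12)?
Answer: 307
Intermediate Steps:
s(X, l) = 0
z = -2 (z = -2 + 0*(172 + 191) = -2 + 0*363 = -2 + 0 = -2)
z - A(313) = -2 - 1*(-309) = -2 + 309 = 307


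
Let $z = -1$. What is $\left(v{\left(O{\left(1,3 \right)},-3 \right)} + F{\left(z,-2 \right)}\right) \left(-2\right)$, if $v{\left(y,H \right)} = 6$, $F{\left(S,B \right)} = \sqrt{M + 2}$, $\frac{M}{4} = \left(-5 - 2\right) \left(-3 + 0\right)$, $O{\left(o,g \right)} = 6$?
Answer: $-12 - 2 \sqrt{86} \approx -30.547$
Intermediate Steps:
$M = 84$ ($M = 4 \left(-5 - 2\right) \left(-3 + 0\right) = 4 \left(\left(-7\right) \left(-3\right)\right) = 4 \cdot 21 = 84$)
$F{\left(S,B \right)} = \sqrt{86}$ ($F{\left(S,B \right)} = \sqrt{84 + 2} = \sqrt{86}$)
$\left(v{\left(O{\left(1,3 \right)},-3 \right)} + F{\left(z,-2 \right)}\right) \left(-2\right) = \left(6 + \sqrt{86}\right) \left(-2\right) = -12 - 2 \sqrt{86}$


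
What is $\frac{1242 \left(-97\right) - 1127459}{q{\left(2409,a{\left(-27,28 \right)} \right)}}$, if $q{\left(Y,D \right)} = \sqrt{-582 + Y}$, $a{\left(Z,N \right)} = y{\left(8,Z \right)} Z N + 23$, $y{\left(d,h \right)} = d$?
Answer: $- \frac{1247933 \sqrt{203}}{609} \approx -29196.0$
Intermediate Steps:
$a{\left(Z,N \right)} = 23 + 8 N Z$ ($a{\left(Z,N \right)} = 8 Z N + 23 = 8 N Z + 23 = 23 + 8 N Z$)
$\frac{1242 \left(-97\right) - 1127459}{q{\left(2409,a{\left(-27,28 \right)} \right)}} = \frac{1242 \left(-97\right) - 1127459}{\sqrt{-582 + 2409}} = \frac{-120474 - 1127459}{\sqrt{1827}} = - \frac{1247933}{3 \sqrt{203}} = - 1247933 \frac{\sqrt{203}}{609} = - \frac{1247933 \sqrt{203}}{609}$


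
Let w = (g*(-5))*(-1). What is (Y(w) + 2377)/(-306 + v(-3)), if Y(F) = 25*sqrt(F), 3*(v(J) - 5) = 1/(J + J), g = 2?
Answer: -42786/5419 - 450*sqrt(10)/5419 ≈ -8.1582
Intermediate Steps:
w = 10 (w = (2*(-5))*(-1) = -10*(-1) = 10)
v(J) = 5 + 1/(6*J) (v(J) = 5 + 1/(3*(J + J)) = 5 + 1/(3*((2*J))) = 5 + (1/(2*J))/3 = 5 + 1/(6*J))
(Y(w) + 2377)/(-306 + v(-3)) = (25*sqrt(10) + 2377)/(-306 + (5 + (1/6)/(-3))) = (2377 + 25*sqrt(10))/(-306 + (5 + (1/6)*(-1/3))) = (2377 + 25*sqrt(10))/(-306 + (5 - 1/18)) = (2377 + 25*sqrt(10))/(-306 + 89/18) = (2377 + 25*sqrt(10))/(-5419/18) = (2377 + 25*sqrt(10))*(-18/5419) = -42786/5419 - 450*sqrt(10)/5419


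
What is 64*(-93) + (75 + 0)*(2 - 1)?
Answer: -5877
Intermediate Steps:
64*(-93) + (75 + 0)*(2 - 1) = -5952 + 75*1 = -5952 + 75 = -5877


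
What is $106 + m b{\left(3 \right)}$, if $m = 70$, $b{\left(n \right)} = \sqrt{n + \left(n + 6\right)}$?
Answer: $106 + 140 \sqrt{3} \approx 348.49$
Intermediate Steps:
$b{\left(n \right)} = \sqrt{6 + 2 n}$ ($b{\left(n \right)} = \sqrt{n + \left(6 + n\right)} = \sqrt{6 + 2 n}$)
$106 + m b{\left(3 \right)} = 106 + 70 \sqrt{6 + 2 \cdot 3} = 106 + 70 \sqrt{6 + 6} = 106 + 70 \sqrt{12} = 106 + 70 \cdot 2 \sqrt{3} = 106 + 140 \sqrt{3}$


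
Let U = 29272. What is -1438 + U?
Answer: 27834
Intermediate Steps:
-1438 + U = -1438 + 29272 = 27834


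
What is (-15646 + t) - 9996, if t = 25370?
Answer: -272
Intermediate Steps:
(-15646 + t) - 9996 = (-15646 + 25370) - 9996 = 9724 - 9996 = -272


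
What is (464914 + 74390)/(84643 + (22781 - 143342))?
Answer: -269652/17959 ≈ -15.015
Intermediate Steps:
(464914 + 74390)/(84643 + (22781 - 143342)) = 539304/(84643 - 120561) = 539304/(-35918) = 539304*(-1/35918) = -269652/17959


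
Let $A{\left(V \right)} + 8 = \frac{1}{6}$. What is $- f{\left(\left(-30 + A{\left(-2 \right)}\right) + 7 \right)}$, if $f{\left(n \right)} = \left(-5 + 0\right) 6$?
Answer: $30$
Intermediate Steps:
$A{\left(V \right)} = - \frac{47}{6}$ ($A{\left(V \right)} = -8 + \frac{1}{6} = - \frac{47}{6}$)
$f{\left(n \right)} = -30$ ($f{\left(n \right)} = \left(-5\right) 6 = -30$)
$- f{\left(\left(-30 + A{\left(-2 \right)}\right) + 7 \right)} = \left(-1\right) \left(-30\right) = 30$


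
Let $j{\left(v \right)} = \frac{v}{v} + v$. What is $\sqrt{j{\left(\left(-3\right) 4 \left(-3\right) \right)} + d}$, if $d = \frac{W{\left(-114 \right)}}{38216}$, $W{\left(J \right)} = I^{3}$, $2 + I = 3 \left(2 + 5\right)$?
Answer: $\frac{\sqrt{13574810454}}{19108} \approx 6.0975$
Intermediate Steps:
$j{\left(v \right)} = 1 + v$
$I = 19$ ($I = -2 + 3 \left(2 + 5\right) = -2 + 3 \cdot 7 = -2 + 21 = 19$)
$W{\left(J \right)} = 6859$ ($W{\left(J \right)} = 19^{3} = 6859$)
$d = \frac{6859}{38216} \approx 0.17948$
$\sqrt{j{\left(\left(-3\right) 4 \left(-3\right) \right)} + d} = \sqrt{\left(1 + \left(-3\right) 4 \left(-3\right)\right) + \frac{6859}{38216}} = \sqrt{\left(1 - -36\right) + \frac{6859}{38216}} = \sqrt{\left(1 + 36\right) + \frac{6859}{38216}} = \sqrt{37 + \frac{6859}{38216}} = \sqrt{\frac{1420851}{38216}} = \frac{\sqrt{13574810454}}{19108}$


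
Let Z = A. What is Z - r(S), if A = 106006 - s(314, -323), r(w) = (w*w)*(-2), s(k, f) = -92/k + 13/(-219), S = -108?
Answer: 4446903037/34383 ≈ 1.2933e+5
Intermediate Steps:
s(k, f) = -13/219 - 92/k (s(k, f) = -92/k + 13*(-1/219) = -92/k - 13/219 = -13/219 - 92/k)
r(w) = -2*w² (r(w) = w²*(-2) = -2*w²)
A = 3644816413/34383 (A = 106006 - (-13/219 - 92/314) = 106006 - (-13/219 - 92*1/314) = 106006 - (-13/219 - 46/157) = 106006 - 1*(-12115/34383) = 106006 + 12115/34383 = 3644816413/34383 ≈ 1.0601e+5)
Z = 3644816413/34383 ≈ 1.0601e+5
Z - r(S) = 3644816413/34383 - (-2)*(-108)² = 3644816413/34383 - (-2)*11664 = 3644816413/34383 - 1*(-23328) = 3644816413/34383 + 23328 = 4446903037/34383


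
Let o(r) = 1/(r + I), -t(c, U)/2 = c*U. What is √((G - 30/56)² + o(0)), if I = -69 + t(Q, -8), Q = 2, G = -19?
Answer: √409588113/1036 ≈ 19.535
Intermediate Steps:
t(c, U) = -2*U*c (t(c, U) = -2*c*U = -2*U*c)
I = -37 (I = -69 - 2*(-8)*2 = -69 + 32 = -37)
o(r) = 1/(-37 + r) (o(r) = 1/(r - 37) = 1/(-37 + r))
√((G - 30/56)² + o(0)) = √((-19 - 30/56)² + 1/(-37 + 0)) = √((-19 - 30*1/56)² + 1/(-37)) = √((-19 - 15/28)² - 1/37) = √((-547/28)² - 1/37) = √(299209/784 - 1/37) = √(11069949/29008) = √409588113/1036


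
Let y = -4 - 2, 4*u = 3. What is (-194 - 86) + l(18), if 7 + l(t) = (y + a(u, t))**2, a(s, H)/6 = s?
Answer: -1139/4 ≈ -284.75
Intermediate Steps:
u = 3/4 (u = (1/4)*3 = 3/4 ≈ 0.75000)
a(s, H) = 6*s
y = -6
l(t) = -19/4 (l(t) = -7 + (-6 + 6*(3/4))**2 = -7 + (-6 + 9/2)**2 = -7 + (-3/2)**2 = -7 + 9/4 = -19/4)
(-194 - 86) + l(18) = (-194 - 86) - 19/4 = -280 - 19/4 = -1139/4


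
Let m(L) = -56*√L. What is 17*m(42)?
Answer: -952*√42 ≈ -6169.7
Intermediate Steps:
17*m(42) = 17*(-56*√42) = -952*√42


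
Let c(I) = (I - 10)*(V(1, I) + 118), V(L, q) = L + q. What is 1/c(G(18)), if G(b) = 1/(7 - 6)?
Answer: -1/1080 ≈ -0.00092593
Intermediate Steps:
G(b) = 1 (G(b) = 1/1 = 1)
c(I) = (-10 + I)*(119 + I) (c(I) = (I - 10)*((1 + I) + 118) = (-10 + I)*(119 + I))
1/c(G(18)) = 1/(-1190 + 1**2 + 109*1) = 1/(-1190 + 1 + 109) = 1/(-1080) = -1/1080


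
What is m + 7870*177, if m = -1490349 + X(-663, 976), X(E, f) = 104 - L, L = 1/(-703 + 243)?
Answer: -44737299/460 ≈ -97255.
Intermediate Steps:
L = -1/460 (L = 1/(-460) = -1/460 ≈ -0.0021739)
X(E, f) = 47841/460 (X(E, f) = 104 - 1*(-1/460) = 104 + 1/460 = 47841/460)
m = -685512699/460 (m = -1490349 + 47841/460 = -685512699/460 ≈ -1.4902e+6)
m + 7870*177 = -685512699/460 + 7870*177 = -685512699/460 + 1392990 = -44737299/460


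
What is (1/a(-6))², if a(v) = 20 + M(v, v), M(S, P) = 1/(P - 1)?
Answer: 49/19321 ≈ 0.0025361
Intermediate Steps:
M(S, P) = 1/(-1 + P)
a(v) = 20 + 1/(-1 + v)
(1/a(-6))² = (1/((-19 + 20*(-6))/(-1 - 6)))² = (1/((-19 - 120)/(-7)))² = (1/(-⅐*(-139)))² = (1/(139/7))² = (7/139)² = 49/19321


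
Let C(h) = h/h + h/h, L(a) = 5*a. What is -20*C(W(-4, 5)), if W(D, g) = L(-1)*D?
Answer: -40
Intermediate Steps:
W(D, g) = -5*D (W(D, g) = (5*(-1))*D = -5*D)
C(h) = 2 (C(h) = 1 + 1 = 2)
-20*C(W(-4, 5)) = -20*2 = -40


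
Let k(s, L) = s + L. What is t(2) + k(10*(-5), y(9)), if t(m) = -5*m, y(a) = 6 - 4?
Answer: -58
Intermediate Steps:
y(a) = 2
k(s, L) = L + s
t(2) + k(10*(-5), y(9)) = -5*2 + (2 + 10*(-5)) = -10 + (2 - 50) = -10 - 48 = -58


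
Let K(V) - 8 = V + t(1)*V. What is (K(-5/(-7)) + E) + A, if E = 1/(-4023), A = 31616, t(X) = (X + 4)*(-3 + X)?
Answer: 890382422/28161 ≈ 31618.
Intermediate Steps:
t(X) = (-3 + X)*(4 + X) (t(X) = (4 + X)*(-3 + X) = (-3 + X)*(4 + X))
E = -1/4023 ≈ -0.00024857
K(V) = 8 - 9*V (K(V) = 8 + (V + (-12 + 1 + 1²)*V) = 8 + (V + (-12 + 1 + 1)*V) = 8 + (V - 10*V) = 8 - 9*V)
(K(-5/(-7)) + E) + A = ((8 - (-45)/(-7)) - 1/4023) + 31616 = ((8 - (-45)*(-1)/7) - 1/4023) + 31616 = ((8 - 9*5/7) - 1/4023) + 31616 = ((8 - 45/7) - 1/4023) + 31616 = (11/7 - 1/4023) + 31616 = 44246/28161 + 31616 = 890382422/28161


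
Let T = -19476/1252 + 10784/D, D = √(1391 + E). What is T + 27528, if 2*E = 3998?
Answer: 8611395/313 + 5392*√3390/1695 ≈ 27698.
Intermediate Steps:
E = 1999 (E = (½)*3998 = 1999)
D = √3390 (D = √(1391 + 1999) = √3390 ≈ 58.224)
T = -4869/313 + 5392*√3390/1695 (T = -19476/1252 + 10784/(√3390) = -19476*1/1252 + 10784*(√3390/3390) = -4869/313 + 5392*√3390/1695 ≈ 169.66)
T + 27528 = (-4869/313 + 5392*√3390/1695) + 27528 = 8611395/313 + 5392*√3390/1695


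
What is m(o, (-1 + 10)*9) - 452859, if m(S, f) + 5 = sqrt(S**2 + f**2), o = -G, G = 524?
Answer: -452864 + sqrt(281137) ≈ -4.5233e+5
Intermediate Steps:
o = -524 (o = -1*524 = -524)
m(S, f) = -5 + sqrt(S**2 + f**2)
m(o, (-1 + 10)*9) - 452859 = (-5 + sqrt((-524)**2 + ((-1 + 10)*9)**2)) - 452859 = (-5 + sqrt(274576 + (9*9)**2)) - 452859 = (-5 + sqrt(274576 + 81**2)) - 452859 = (-5 + sqrt(274576 + 6561)) - 452859 = (-5 + sqrt(281137)) - 452859 = -452864 + sqrt(281137)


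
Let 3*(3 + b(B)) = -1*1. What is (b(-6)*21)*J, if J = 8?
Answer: -560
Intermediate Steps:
b(B) = -10/3 (b(B) = -3 + (-1*1)/3 = -3 + (⅓)*(-1) = -3 - ⅓ = -10/3)
(b(-6)*21)*J = -10/3*21*8 = -70*8 = -560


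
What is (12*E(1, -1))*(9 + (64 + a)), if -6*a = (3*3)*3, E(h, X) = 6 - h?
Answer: 4110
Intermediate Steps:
a = -9/2 (a = -3*3*3/6 = -3*3/2 = -1/6*27 = -9/2 ≈ -4.5000)
(12*E(1, -1))*(9 + (64 + a)) = (12*(6 - 1*1))*(9 + (64 - 9/2)) = (12*(6 - 1))*(9 + 119/2) = (12*5)*(137/2) = 60*(137/2) = 4110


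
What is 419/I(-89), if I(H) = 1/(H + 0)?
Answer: -37291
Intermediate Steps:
I(H) = 1/H
419/I(-89) = 419/(1/(-89)) = 419/(-1/89) = 419*(-89) = -37291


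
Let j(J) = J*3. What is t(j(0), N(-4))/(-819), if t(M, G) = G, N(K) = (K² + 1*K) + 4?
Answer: -16/819 ≈ -0.019536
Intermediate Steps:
N(K) = 4 + K + K² (N(K) = (K² + K) + 4 = (K + K²) + 4 = 4 + K + K²)
j(J) = 3*J
t(j(0), N(-4))/(-819) = (4 - 4 + (-4)²)/(-819) = (4 - 4 + 16)*(-1/819) = 16*(-1/819) = -16/819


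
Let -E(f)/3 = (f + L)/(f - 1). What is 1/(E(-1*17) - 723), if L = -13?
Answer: -1/728 ≈ -0.0013736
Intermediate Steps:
E(f) = -3*(-13 + f)/(-1 + f) (E(f) = -3*(f - 13)/(f - 1) = -3*(-13 + f)/(-1 + f))
1/(E(-1*17) - 723) = 1/(3*(13 - (-1)*17)/(-1 - 1*17) - 723) = 1/(3*(13 - 1*(-17))/(-1 - 17) - 723) = 1/(3*(13 + 17)/(-18) - 723) = 1/(3*(-1/18)*30 - 723) = 1/(-5 - 723) = 1/(-728) = -1/728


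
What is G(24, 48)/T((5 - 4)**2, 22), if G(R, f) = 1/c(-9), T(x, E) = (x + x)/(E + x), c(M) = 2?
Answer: 23/4 ≈ 5.7500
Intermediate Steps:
T(x, E) = 2*x/(E + x) (T(x, E) = (2*x)/(E + x) = 2*x/(E + x))
G(R, f) = 1/2
G(24, 48)/T((5 - 4)**2, 22) = 1/(2*((2*(5 - 4)**2/(22 + (5 - 4)**2)))) = 1/(2*((2*1**2/(22 + 1**2)))) = 1/(2*((2*1/(22 + 1)))) = 1/(2*((2*1/23))) = 1/(2*((2*1*(1/23)))) = 1/(2*(2/23)) = (1/2)*(23/2) = 23/4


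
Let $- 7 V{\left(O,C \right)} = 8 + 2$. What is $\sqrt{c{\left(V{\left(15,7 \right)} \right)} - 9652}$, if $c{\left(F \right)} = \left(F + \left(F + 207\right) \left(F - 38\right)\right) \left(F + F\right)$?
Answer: $\frac{2 \sqrt{8109577}}{49} \approx 116.23$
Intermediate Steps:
$V{\left(O,C \right)} = - \frac{10}{7}$ ($V{\left(O,C \right)} = - \frac{8 + 2}{7} = \left(- \frac{1}{7}\right) 10 = - \frac{10}{7}$)
$c{\left(F \right)} = 2 F \left(F + \left(-38 + F\right) \left(207 + F\right)\right)$ ($c{\left(F \right)} = \left(F + \left(207 + F\right) \left(-38 + F\right)\right) 2 F = \left(F + \left(-38 + F\right) \left(207 + F\right)\right) 2 F = 2 F \left(F + \left(-38 + F\right) \left(207 + F\right)\right)$)
$\sqrt{c{\left(V{\left(15,7 \right)} \right)} - 9652} = \sqrt{2 \left(- \frac{10}{7}\right) \left(-7866 + \left(- \frac{10}{7}\right)^{2} + 170 \left(- \frac{10}{7}\right)\right) - 9652} = \sqrt{2 \left(- \frac{10}{7}\right) \left(-7866 + \frac{100}{49} - \frac{1700}{7}\right) - 9652} = \sqrt{2 \left(- \frac{10}{7}\right) \left(- \frac{397234}{49}\right) - 9652} = \sqrt{\frac{7944680}{343} - 9652} = \sqrt{\frac{4634044}{343}} = \frac{2 \sqrt{8109577}}{49}$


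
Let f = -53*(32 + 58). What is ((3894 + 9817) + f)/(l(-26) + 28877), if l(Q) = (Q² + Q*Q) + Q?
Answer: 8941/30203 ≈ 0.29603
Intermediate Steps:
f = -4770 (f = -53*90 = -4770)
l(Q) = Q + 2*Q² (l(Q) = (Q² + Q²) + Q = 2*Q² + Q = Q + 2*Q²)
((3894 + 9817) + f)/(l(-26) + 28877) = ((3894 + 9817) - 4770)/(-26*(1 + 2*(-26)) + 28877) = (13711 - 4770)/(-26*(1 - 52) + 28877) = 8941/(-26*(-51) + 28877) = 8941/(1326 + 28877) = 8941/30203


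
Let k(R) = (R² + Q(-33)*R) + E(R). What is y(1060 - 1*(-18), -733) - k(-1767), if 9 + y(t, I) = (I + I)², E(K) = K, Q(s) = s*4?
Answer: -1204619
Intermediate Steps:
Q(s) = 4*s
y(t, I) = -9 + 4*I² (y(t, I) = -9 + (I + I)² = -9 + (2*I)² = -9 + 4*I²)
k(R) = R² - 131*R (k(R) = (R² + (4*(-33))*R) + R = (R² - 132*R) + R = R² - 131*R)
y(1060 - 1*(-18), -733) - k(-1767) = (-9 + 4*(-733)²) - (-1767)*(-131 - 1767) = (-9 + 4*537289) - (-1767)*(-1898) = (-9 + 2149156) - 1*3353766 = 2149147 - 3353766 = -1204619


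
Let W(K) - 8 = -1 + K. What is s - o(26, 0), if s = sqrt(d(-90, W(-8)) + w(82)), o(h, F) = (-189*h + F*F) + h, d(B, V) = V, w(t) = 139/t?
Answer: 4888 + sqrt(4674)/82 ≈ 4888.8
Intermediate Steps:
W(K) = 7 + K (W(K) = 8 + (-1 + K) = 7 + K)
o(h, F) = F**2 - 188*h (o(h, F) = (-189*h + F**2) + h = (F**2 - 189*h) + h = F**2 - 188*h)
s = sqrt(4674)/82 (s = sqrt((7 - 8) + 139/82) = sqrt(-1 + 139*(1/82)) = sqrt(-1 + 139/82) = sqrt(57/82) = sqrt(4674)/82 ≈ 0.83374)
s - o(26, 0) = sqrt(4674)/82 - (0**2 - 188*26) = sqrt(4674)/82 - (0 - 4888) = sqrt(4674)/82 - 1*(-4888) = sqrt(4674)/82 + 4888 = 4888 + sqrt(4674)/82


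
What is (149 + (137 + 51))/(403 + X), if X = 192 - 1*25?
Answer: 337/570 ≈ 0.59123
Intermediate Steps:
X = 167 (X = 192 - 25 = 167)
(149 + (137 + 51))/(403 + X) = (149 + (137 + 51))/(403 + 167) = (149 + 188)/570 = 337*(1/570) = 337/570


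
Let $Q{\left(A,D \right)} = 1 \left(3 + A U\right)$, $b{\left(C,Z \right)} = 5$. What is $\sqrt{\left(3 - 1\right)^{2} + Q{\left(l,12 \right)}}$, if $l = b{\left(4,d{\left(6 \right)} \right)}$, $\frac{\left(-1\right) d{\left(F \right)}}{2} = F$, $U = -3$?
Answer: $2 i \sqrt{2} \approx 2.8284 i$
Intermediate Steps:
$d{\left(F \right)} = - 2 F$
$l = 5$
$Q{\left(A,D \right)} = 3 - 3 A$ ($Q{\left(A,D \right)} = 1 \left(3 + A \left(-3\right)\right) = 1 \left(3 - 3 A\right) = 3 - 3 A$)
$\sqrt{\left(3 - 1\right)^{2} + Q{\left(l,12 \right)}} = \sqrt{\left(3 - 1\right)^{2} + \left(3 - 15\right)} = \sqrt{2^{2} + \left(3 - 15\right)} = \sqrt{4 - 12} = \sqrt{-8} = 2 i \sqrt{2}$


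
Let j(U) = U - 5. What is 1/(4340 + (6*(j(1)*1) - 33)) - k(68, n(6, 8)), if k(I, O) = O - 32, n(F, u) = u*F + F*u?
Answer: -274111/4283 ≈ -64.000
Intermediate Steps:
j(U) = -5 + U
n(F, u) = 2*F*u (n(F, u) = F*u + F*u = 2*F*u)
k(I, O) = -32 + O
1/(4340 + (6*(j(1)*1) - 33)) - k(68, n(6, 8)) = 1/(4340 + (6*((-5 + 1)*1) - 33)) - (-32 + 2*6*8) = 1/(4340 + (6*(-4*1) - 33)) - (-32 + 96) = 1/(4340 + (6*(-4) - 33)) - 1*64 = 1/(4340 + (-24 - 33)) - 64 = 1/(4340 - 57) - 64 = 1/4283 - 64 = -274111/4283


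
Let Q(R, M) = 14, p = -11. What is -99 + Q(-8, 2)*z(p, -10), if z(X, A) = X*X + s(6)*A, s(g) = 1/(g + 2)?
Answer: 3155/2 ≈ 1577.5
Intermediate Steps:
s(g) = 1/(2 + g)
z(X, A) = X² + A/8 (z(X, A) = X*X + A/(2 + 6) = X² + A/8)
-99 + Q(-8, 2)*z(p, -10) = -99 + 14*((-11)² + (⅛)*(-10)) = -99 + 14*(121 - 5/4) = -99 + 14*(479/4) = -99 + 3353/2 = 3155/2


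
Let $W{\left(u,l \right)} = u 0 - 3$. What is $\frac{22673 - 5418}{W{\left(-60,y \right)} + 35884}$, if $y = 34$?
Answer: $\frac{17255}{35881} \approx 0.4809$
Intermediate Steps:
$W{\left(u,l \right)} = -3$ ($W{\left(u,l \right)} = 0 - 3 = -3$)
$\frac{22673 - 5418}{W{\left(-60,y \right)} + 35884} = \frac{22673 - 5418}{-3 + 35884} = \frac{17255}{35881}$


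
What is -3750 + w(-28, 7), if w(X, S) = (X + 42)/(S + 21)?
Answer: -7499/2 ≈ -3749.5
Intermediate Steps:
w(X, S) = (42 + X)/(21 + S)
-3750 + w(-28, 7) = -3750 + (42 - 28)/(21 + 7) = -3750 + 14/28 = -3750 + (1/28)*14 = -3750 + ½ = -7499/2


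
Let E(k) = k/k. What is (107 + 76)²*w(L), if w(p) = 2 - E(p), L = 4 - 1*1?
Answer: 33489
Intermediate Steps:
E(k) = 1
L = 3 (L = 4 - 1 = 3)
w(p) = 1 (w(p) = 2 - 1*1 = 2 - 1 = 1)
(107 + 76)²*w(L) = (107 + 76)²*1 = 183²*1 = 33489*1 = 33489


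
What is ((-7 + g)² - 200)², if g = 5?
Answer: 38416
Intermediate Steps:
((-7 + g)² - 200)² = ((-7 + 5)² - 200)² = ((-2)² - 200)² = (4 - 200)² = (-196)² = 38416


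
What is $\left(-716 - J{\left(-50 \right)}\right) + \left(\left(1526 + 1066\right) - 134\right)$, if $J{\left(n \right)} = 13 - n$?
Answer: $1679$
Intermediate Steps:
$\left(-716 - J{\left(-50 \right)}\right) + \left(\left(1526 + 1066\right) - 134\right) = \left(-716 - \left(13 - -50\right)\right) + \left(\left(1526 + 1066\right) - 134\right) = \left(-716 - \left(13 + 50\right)\right) + \left(2592 - 134\right) = \left(-716 - 63\right) + 2458 = -779 + 2458 = 1679$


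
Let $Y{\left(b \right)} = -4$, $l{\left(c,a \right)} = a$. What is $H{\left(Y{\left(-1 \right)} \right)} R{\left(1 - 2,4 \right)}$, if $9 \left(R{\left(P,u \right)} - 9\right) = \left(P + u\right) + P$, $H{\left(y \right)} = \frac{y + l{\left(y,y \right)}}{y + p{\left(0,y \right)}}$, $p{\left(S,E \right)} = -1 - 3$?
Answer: $\frac{83}{9} \approx 9.2222$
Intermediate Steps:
$p{\left(S,E \right)} = -4$ ($p{\left(S,E \right)} = -1 - 3 = -4$)
$H{\left(y \right)} = \frac{2 y}{-4 + y}$ ($H{\left(y \right)} = \frac{y + y}{y - 4} = \frac{2 y}{-4 + y}$)
$R{\left(P,u \right)} = 9 + \frac{u}{9} + \frac{2 P}{9}$ ($R{\left(P,u \right)} = 9 + \frac{\left(P + u\right) + P}{9} = 9 + \frac{u + 2 P}{9} = 9 + \left(\frac{u}{9} + \frac{2 P}{9}\right) = 9 + \frac{u}{9} + \frac{2 P}{9}$)
$H{\left(Y{\left(-1 \right)} \right)} R{\left(1 - 2,4 \right)} = 2 \left(-4\right) \frac{1}{-4 - 4} \left(9 + \frac{1}{9} \cdot 4 + \frac{2 \left(1 - 2\right)}{9}\right) = 2 \left(-4\right) \frac{1}{-8} \left(9 + \frac{4}{9} + \frac{2 \left(1 - 2\right)}{9}\right) = 2 \left(-4\right) \left(- \frac{1}{8}\right) \left(9 + \frac{4}{9} + \frac{2}{9} \left(-1\right)\right) = 1 \left(9 + \frac{4}{9} - \frac{2}{9}\right) = 1 \cdot \frac{83}{9} = \frac{83}{9}$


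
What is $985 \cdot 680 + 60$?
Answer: $669860$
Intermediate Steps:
$985 \cdot 680 + 60 = 669800 + 60 = 669860$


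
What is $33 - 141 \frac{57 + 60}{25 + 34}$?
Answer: $- \frac{14550}{59} \approx -246.61$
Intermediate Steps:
$33 - 141 \frac{57 + 60}{25 + 34} = 33 - 141 \cdot \frac{117}{59} = 33 - 141 \cdot 117 \cdot \frac{1}{59} = 33 - \frac{16497}{59} = - \frac{14550}{59}$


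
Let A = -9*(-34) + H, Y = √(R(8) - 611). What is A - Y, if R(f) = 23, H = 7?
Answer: 313 - 14*I*√3 ≈ 313.0 - 24.249*I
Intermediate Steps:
Y = 14*I*√3 (Y = √(23 - 611) = √(-588) = 14*I*√3 ≈ 24.249*I)
A = 313 (A = -9*(-34) + 7 = 306 + 7 = 313)
A - Y = 313 - 14*I*√3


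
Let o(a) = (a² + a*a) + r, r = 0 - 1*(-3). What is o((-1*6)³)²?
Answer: 8707689225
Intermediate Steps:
r = 3 (r = 0 + 3 = 3)
o(a) = 3 + 2*a² (o(a) = (a² + a*a) + 3 = (a² + a²) + 3 = 2*a² + 3 = 3 + 2*a²)
o((-1*6)³)² = (3 + 2*((-1*6)³)²)² = (3 + 2*((-6)³)²)² = (3 + 2*(-216)²)² = (3 + 2*46656)² = (3 + 93312)² = 93315² = 8707689225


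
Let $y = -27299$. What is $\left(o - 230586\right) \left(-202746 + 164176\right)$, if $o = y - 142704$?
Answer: $15450717730$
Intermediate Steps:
$o = -170003$ ($o = -27299 - 142704 = -170003$)
$\left(o - 230586\right) \left(-202746 + 164176\right) = \left(-170003 - 230586\right) \left(-202746 + 164176\right) = \left(-400589\right) \left(-38570\right) = 15450717730$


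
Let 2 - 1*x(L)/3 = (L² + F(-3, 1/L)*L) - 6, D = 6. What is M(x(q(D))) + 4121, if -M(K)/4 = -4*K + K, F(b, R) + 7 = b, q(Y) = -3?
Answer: 3005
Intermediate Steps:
F(b, R) = -7 + b
x(L) = 24 - 3*L² + 30*L (x(L) = 6 - 3*((L² + (-7 - 3)*L) - 6) = 6 - 3*((L² - 10*L) - 6) = 6 - 3*(-6 + L² - 10*L) = 6 + (18 - 3*L² + 30*L) = 24 - 3*L² + 30*L)
M(K) = 12*K (M(K) = -4*(-4*K + K) = -(-12)*K = 12*K)
M(x(q(D))) + 4121 = 12*(24 - 3*(-3)² + 30*(-3)) + 4121 = 12*(24 - 3*9 - 90) + 4121 = 12*(24 - 27 - 90) + 4121 = 12*(-93) + 4121 = -1116 + 4121 = 3005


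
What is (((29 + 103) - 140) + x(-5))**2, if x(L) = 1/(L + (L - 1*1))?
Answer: 7921/121 ≈ 65.463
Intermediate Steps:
x(L) = 1/(-1 + 2*L) (x(L) = 1/(L + (L - 1)) = 1/(L + (-1 + L)) = 1/(-1 + 2*L))
(((29 + 103) - 140) + x(-5))**2 = (((29 + 103) - 140) + 1/(-1 + 2*(-5)))**2 = ((132 - 140) + 1/(-1 - 10))**2 = (-8 + 1/(-11))**2 = (-8 - 1/11)**2 = (-89/11)**2 = 7921/121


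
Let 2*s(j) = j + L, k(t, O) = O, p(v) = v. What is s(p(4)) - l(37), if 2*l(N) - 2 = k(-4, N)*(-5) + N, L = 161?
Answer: 311/2 ≈ 155.50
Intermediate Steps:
s(j) = 161/2 + j/2 (s(j) = (j + 161)/2 = (161 + j)/2 = 161/2 + j/2)
l(N) = 1 - 2*N (l(N) = 1 + (N*(-5) + N)/2 = 1 + (-5*N + N)/2 = 1 + (-4*N)/2 = 1 - 2*N)
s(p(4)) - l(37) = (161/2 + (1/2)*4) - (1 - 2*37) = (161/2 + 2) - (1 - 74) = 165/2 - 1*(-73) = 165/2 + 73 = 311/2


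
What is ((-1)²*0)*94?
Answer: 0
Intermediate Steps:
((-1)²*0)*94 = (1*0)*94 = 0*94 = 0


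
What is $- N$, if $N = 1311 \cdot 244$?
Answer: $-319884$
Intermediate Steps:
$N = 319884$
$- N = \left(-1\right) 319884 = -319884$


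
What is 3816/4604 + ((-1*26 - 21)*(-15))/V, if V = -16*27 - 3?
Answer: -26431/33379 ≈ -0.79185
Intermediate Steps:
V = -435 (V = -432 - 3 = -435)
3816/4604 + ((-1*26 - 21)*(-15))/V = 3816/4604 + ((-1*26 - 21)*(-15))/(-435) = 3816*(1/4604) + ((-26 - 21)*(-15))*(-1/435) = 954/1151 - 47*(-15)*(-1/435) = 954/1151 + 705*(-1/435) = 954/1151 - 47/29 = -26431/33379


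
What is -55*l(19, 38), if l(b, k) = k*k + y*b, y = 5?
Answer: -84645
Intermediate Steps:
l(b, k) = k² + 5*b (l(b, k) = k*k + 5*b = k² + 5*b)
-55*l(19, 38) = -55*(38² + 5*19) = -55*(1444 + 95) = -55*1539 = -84645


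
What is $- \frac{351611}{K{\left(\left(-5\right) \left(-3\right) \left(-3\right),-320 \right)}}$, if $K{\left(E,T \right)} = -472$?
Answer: $\frac{351611}{472} \approx 744.94$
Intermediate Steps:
$- \frac{351611}{K{\left(\left(-5\right) \left(-3\right) \left(-3\right),-320 \right)}} = - \frac{351611}{-472} = \left(-351611\right) \left(- \frac{1}{472}\right) = \frac{351611}{472}$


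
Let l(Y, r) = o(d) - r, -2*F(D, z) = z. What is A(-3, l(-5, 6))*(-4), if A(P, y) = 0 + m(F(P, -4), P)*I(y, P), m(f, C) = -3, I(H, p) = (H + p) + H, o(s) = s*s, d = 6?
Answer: 684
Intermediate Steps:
F(D, z) = -z/2
o(s) = s²
I(H, p) = p + 2*H
l(Y, r) = 36 - r (l(Y, r) = 6² - r = 36 - r)
A(P, y) = -6*y - 3*P (A(P, y) = 0 - 3*(P + 2*y) = 0 + (-6*y - 3*P) = -6*y - 3*P)
A(-3, l(-5, 6))*(-4) = (-6*(36 - 1*6) - 3*(-3))*(-4) = (-6*(36 - 6) + 9)*(-4) = (-6*30 + 9)*(-4) = (-180 + 9)*(-4) = -171*(-4) = 684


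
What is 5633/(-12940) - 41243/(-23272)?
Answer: 100648311/75284920 ≈ 1.3369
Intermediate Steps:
5633/(-12940) - 41243/(-23272) = 5633*(-1/12940) - 41243*(-1/23272) = -5633/12940 + 41243/23272 = 100648311/75284920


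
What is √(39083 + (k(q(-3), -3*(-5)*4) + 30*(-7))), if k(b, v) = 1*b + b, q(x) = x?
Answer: √38867 ≈ 197.15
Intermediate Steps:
k(b, v) = 2*b (k(b, v) = b + b = 2*b)
√(39083 + (k(q(-3), -3*(-5)*4) + 30*(-7))) = √(39083 + (2*(-3) + 30*(-7))) = √(39083 + (-6 - 210)) = √(39083 - 216) = √38867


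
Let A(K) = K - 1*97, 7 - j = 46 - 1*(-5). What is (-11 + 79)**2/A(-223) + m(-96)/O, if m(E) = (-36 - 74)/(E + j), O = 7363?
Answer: -14895239/1030820 ≈ -14.450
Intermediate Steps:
j = -44 (j = 7 - (46 - 1*(-5)) = 7 - (46 + 5) = 7 - 1*51 = 7 - 51 = -44)
A(K) = -97 + K (A(K) = K - 97 = -97 + K)
m(E) = -110/(-44 + E) (m(E) = (-36 - 74)/(E - 44) = -110/(-44 + E))
(-11 + 79)**2/A(-223) + m(-96)/O = (-11 + 79)**2/(-97 - 223) - 110/(-44 - 96)/7363 = 68**2/(-320) - 110/(-140)*(1/7363) = 4624*(-1/320) - 110*(-1/140)*(1/7363) = -289/20 + (11/14)*(1/7363) = -289/20 + 11/103082 = -14895239/1030820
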